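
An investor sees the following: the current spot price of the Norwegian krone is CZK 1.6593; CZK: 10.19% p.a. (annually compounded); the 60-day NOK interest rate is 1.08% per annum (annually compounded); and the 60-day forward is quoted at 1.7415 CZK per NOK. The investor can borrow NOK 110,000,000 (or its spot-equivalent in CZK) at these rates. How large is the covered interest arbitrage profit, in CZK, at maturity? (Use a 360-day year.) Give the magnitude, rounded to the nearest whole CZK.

T = 60/360 years.
Keep in NOK, deliver into the forward: 110,000,000·1.00179195305·1.7415 = CZK 191,908,275.49.
Swap to CZK now, deposit: 110,000,000·1.6593·1.01630414576 = CZK 185,498,881.60.
The quoted forward overvalues NOK, so borrow CZK, buy NOK at spot, deposit the NOK at 1.08%, and sell the proceeds forward at 1.7415.
The gap between the two covered legs is CZK 6,409,394.

CZK 6,409,394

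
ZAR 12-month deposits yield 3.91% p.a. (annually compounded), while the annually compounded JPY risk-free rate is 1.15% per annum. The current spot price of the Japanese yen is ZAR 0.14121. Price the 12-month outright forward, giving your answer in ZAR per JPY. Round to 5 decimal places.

0.14506

T = 1 year.
ZAR accumulates by (1 + 0.0391)^1 = 1.039100.
JPY accumulates by (1 + 0.0115)^1 = 1.011500.
Forward (ZAR per JPY) = 0.14121 × 1.039100 / 1.011500 = 0.1450631.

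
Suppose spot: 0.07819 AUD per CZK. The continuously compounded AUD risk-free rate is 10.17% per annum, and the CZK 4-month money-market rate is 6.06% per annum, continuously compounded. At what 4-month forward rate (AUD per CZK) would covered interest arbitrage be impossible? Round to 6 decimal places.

0.079269

T = 4/12 years.
Growth of 1 AUD over T: e^(0.1017×4/12) = 1.0344812.
CZK growth factor: e^(0.0606×4/12) = 1.0204054.
So F = 0.07819 × 1.0344812 / 1.0204054 = 0.07926858 (AUD/CZK).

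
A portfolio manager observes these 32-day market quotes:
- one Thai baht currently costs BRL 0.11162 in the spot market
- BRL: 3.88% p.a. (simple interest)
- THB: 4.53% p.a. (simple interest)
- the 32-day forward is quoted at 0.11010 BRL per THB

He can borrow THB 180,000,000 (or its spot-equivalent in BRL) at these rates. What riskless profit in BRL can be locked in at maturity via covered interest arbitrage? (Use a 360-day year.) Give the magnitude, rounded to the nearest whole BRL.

BRL 263,093

T = 32/360 years.
Route A — deposit THB, sell forward: 180,000,000 × 1.0040266667 × 0.11010 = BRL 19,897,800.48.
Route B — convert at spot, deposit BRL: 180,000,000 × 0.11162 × 1.0034488889 = BRL 20,160,893.70.
The quoted forward undervalues THB, so borrow THB, convert to BRL at spot, deposit the BRL at 3.88%, and buy THB forward at 0.11010 to cover the loan.
Arbitrage profit = |19,897,800.48 − 20,160,893.70| = BRL 263,093.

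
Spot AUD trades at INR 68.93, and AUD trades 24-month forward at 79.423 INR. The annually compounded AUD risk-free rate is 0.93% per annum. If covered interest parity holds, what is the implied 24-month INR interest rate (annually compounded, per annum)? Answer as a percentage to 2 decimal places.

T = 2 years.
F/S = 79.423/68.93 = 1.1522269 = (growth of INR) / (growth of AUD).
AUD growth factor: (1 + 0.0093)^2 = 1.0186865.
Hence g_INR = 1.173758.
r = 1.173758^(1/2) − 1 = 0.083401 → 8.34%.

8.34%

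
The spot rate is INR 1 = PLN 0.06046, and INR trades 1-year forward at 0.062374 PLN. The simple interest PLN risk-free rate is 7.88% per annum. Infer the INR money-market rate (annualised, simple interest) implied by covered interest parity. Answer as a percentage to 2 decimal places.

4.57%

T = 1 year.
CIP gives F = S · g_PLN/g_INR, so g_PLN/g_INR = 0.062374/0.06046 = 1.0316573.
PLN growth factor: 1 + 0.0788×1 = 1.078800.
That pins the INR growth at 1.0456961.
r = (1.0456961 − 1)/1 = 0.045696 → 4.57%.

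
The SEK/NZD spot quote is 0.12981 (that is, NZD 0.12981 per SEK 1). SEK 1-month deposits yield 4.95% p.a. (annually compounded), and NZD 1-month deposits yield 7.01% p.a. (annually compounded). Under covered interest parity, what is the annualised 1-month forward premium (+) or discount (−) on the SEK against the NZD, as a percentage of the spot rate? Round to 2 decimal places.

T = 1/12 years.
CIP forward (NZD per SEK) = 0.12981 × 1.005662/1.0040343 = 0.13002044.
(F − S)/S ÷ T = (0.13002044 − 0.12981)/0.12981/(1/12) = 0.019454 → 1.95%.

+1.95%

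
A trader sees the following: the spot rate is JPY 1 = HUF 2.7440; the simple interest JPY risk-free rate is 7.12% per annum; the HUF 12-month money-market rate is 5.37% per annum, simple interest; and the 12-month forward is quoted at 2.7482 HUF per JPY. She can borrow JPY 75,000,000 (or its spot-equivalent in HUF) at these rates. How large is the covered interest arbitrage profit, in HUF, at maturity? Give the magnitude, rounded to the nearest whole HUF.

T = 1 year.
Invest the JPY and cover forward: 75,000,000 × 1.071200 × 2.7482 = HUF 220,790,388.00.
Convert at spot and invest in HUF: 75,000,000 × 2.7440 × 1.053700 = HUF 216,851,460.00.
The quoted forward overvalues JPY, so borrow HUF, buy JPY at spot, deposit the JPY at 7.12%, and sell the proceeds forward at 2.7482.
The gap between the two covered legs is HUF 3,938,928.

HUF 3,938,928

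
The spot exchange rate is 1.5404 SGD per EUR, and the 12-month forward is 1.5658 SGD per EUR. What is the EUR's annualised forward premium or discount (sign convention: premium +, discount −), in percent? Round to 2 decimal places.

+1.65%

T = 1 year.
Period premium: (1.5658 − 1.5404)/1.5404 = 0.0164892.
Annualise by dividing by T: 0.0164892 / 1 = 0.016489 → 1.65%.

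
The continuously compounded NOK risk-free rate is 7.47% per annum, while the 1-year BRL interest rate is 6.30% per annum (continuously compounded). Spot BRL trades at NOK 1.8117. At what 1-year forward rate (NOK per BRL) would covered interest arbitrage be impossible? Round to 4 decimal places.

1.8330

T = 1 year.
NOK growth factor: e^(0.0747×1) = 1.0775608.
Growth of 1 BRL over T: e^(0.0630×1) = 1.0650268.
Forward (NOK per BRL) = 1.8117 × 1.0775608 / 1.0650268 = 1.833021.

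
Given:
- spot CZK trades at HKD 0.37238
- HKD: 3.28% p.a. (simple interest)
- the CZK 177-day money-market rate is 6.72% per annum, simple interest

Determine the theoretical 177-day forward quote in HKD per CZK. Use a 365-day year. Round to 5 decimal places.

0.36636

T = 177/365 years.
HKD accumulates by 1 + 0.0328×177/365 = 1.0159058.
CZK accumulates by 1 + 0.0672×177/365 = 1.0325874.
CIP: F = S · (grow HKD)/(grow CZK) = 0.37238 × 1.0159058/1.0325874 = 0.3663641 HKD per CZK.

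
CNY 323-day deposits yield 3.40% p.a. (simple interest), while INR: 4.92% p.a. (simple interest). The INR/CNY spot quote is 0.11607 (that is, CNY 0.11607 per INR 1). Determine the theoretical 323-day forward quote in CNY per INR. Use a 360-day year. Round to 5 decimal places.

0.11455

T = 323/360 years.
CNY growth factor: 1 + 0.0340×323/360 = 1.0305056.
INR growth factor: 1 + 0.0492×323/360 = 1.0441433.
Forward (CNY per INR) = 0.11607 × 1.0305056 / 1.0441433 = 0.1145540.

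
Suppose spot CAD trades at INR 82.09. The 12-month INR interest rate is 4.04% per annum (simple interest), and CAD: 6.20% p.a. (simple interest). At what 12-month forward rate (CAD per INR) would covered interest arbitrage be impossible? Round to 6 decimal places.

T = 1 year.
INR accumulates by 1 + 0.0404×1 = 1.040400.
CAD growth factor: 1 + 0.0620×1 = 1.062000.
CIP: F = S · (grow INR)/(grow CAD) = 82.09 × 1.040400/1.062000 = 80.42037 INR per CAD.
Invert for CAD per INR: 1 / 80.42037 = 0.012435.

0.012435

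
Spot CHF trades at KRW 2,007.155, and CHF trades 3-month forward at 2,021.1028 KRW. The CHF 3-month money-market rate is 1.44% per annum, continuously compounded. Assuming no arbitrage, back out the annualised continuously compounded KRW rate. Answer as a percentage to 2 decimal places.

T = 3/12 years.
By CIP, F/S equals the KRW-to-CHF growth ratio: 2021.1028/2007.155 = 1.0069490.
The CHF side grows by e^(0.0144×3/12) = 1.0036065.
Hence g_KRW = 1.0105806.
Take logs: ln 1.0105806 / (3/12) = 0.042100, so 4.21%.

4.21%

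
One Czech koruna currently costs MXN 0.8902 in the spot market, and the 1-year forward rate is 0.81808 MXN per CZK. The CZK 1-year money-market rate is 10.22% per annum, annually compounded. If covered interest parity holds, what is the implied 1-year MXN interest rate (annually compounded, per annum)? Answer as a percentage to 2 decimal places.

1.29%

T = 1 year.
By CIP, F/S equals the MXN-to-CZK growth ratio: 0.81808/0.8902 = 0.9189845.
CZK growth factor: (1 + 0.1022)^1 = 1.102200.
That pins the MXN growth at 1.0129047.
Annualise: 1.0129047^(1/1) − 1 = 0.012905 = 1.29%.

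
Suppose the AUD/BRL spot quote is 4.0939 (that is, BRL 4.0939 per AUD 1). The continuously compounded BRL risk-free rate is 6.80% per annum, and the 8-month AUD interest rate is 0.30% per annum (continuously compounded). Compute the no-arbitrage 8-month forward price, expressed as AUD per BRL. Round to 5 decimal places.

0.23391

T = 8/12 years.
BRL growth factor: e^(0.0680×8/12) = 1.0463766.
AUD accumulates by e^(0.0030×8/12) = 1.002002.
So F = 4.0939 × 1.0463766 / 1.002002 = 4.275202 (BRL/AUD).
Quoted the other way: 1/4.275202 = 0.23391 AUD per BRL.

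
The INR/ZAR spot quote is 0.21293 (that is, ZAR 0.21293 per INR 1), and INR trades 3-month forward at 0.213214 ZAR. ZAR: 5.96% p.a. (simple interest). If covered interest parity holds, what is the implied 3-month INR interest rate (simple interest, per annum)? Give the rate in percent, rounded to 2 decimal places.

T = 3/12 years.
CIP gives F = S · g_ZAR/g_INR, so g_ZAR/g_INR = 0.213214/0.21293 = 1.0013338.
The ZAR side grows by 1 + 0.0596×3/12 = 1.014900.
So the INR growth factor = 1.0135481.
r = (1.0135481 − 1)/(3/12) = 0.054192 → 5.42%.

5.42%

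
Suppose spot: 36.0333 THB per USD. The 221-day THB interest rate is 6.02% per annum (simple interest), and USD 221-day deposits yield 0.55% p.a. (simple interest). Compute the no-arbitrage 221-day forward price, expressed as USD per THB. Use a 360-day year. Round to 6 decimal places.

0.026853

T = 221/360 years.
THB growth factor: 1 + 0.0602×221/360 = 1.0369561.
Growth of 1 USD over T: 1 + 0.0055×221/360 = 1.0033764.
CIP: F = S · (grow THB)/(grow USD) = 36.0333 × 1.0369561/1.0033764 = 37.23922 THB per USD.
Quoted the other way: 1/37.23922 = 0.026853 USD per THB.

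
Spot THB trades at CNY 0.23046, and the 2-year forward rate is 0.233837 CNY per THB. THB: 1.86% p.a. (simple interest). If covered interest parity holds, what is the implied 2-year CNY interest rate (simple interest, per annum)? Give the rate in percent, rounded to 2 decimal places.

2.62%

T = 2 years.
CIP gives F = S · g_CNY/g_THB, so g_CNY/g_THB = 0.233837/0.23046 = 1.0146533.
The THB side grows by 1 + 0.0186×2 = 1.037200.
That pins the CNY growth at 1.0523984.
r = (1.0523984 − 1)/2 = 0.026199 → 2.62%.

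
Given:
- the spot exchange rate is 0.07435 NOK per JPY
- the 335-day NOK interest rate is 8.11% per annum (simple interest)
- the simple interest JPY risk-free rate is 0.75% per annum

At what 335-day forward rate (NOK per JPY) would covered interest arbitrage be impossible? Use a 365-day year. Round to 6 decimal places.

T = 335/365 years.
NOK accumulates by 1 + 0.0811×335/365 = 1.0744342.
Growth of 1 JPY over T: 1 + 0.0075×335/365 = 1.0068836.
CIP: F = S · (grow NOK)/(grow JPY) = 0.07435 × 1.0744342/1.0068836 = 0.07933805 NOK per JPY.

0.079338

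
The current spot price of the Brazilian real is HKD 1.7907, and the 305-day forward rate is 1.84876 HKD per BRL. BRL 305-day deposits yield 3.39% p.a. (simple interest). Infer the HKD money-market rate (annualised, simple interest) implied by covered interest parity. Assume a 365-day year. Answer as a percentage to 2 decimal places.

T = 305/365 years.
CIP gives F = S · g_HKD/g_BRL, so g_HKD/g_BRL = 1.84876/1.7907 = 1.0324231.
BRL growth factor: 1 + 0.0339×305/365 = 1.0283274.
Hence g_HKD = 1.061669.
r = (1.061669 − 1)/(305/365) = 0.073801 → 7.38%.

7.38%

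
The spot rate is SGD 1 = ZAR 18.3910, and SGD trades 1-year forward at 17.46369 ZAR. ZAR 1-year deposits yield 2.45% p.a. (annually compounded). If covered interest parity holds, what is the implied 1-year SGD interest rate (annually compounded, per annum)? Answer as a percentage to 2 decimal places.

T = 1 year.
CIP gives F = S · g_ZAR/g_SGD, so g_ZAR/g_SGD = 17.46369/18.391 = 0.9495781.
The ZAR side grows by (1 + 0.0245)^1 = 1.024500.
So the SGD growth factor = 1.0789002.
r = 1.0789002^(1/1) − 1 = 0.078900 → 7.89%.

7.89%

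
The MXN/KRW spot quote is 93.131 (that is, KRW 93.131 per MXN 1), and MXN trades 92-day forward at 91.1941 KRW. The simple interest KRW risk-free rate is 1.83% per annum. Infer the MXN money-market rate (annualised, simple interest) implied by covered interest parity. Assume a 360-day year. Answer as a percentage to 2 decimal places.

10.18%

T = 92/360 years.
CIP gives F = S · g_KRW/g_MXN, so g_KRW/g_MXN = 91.1941/93.131 = 0.9792024.
KRW growth factor: 1 + 0.0183×92/360 = 1.0046767.
Hence g_MXN = 1.0260154.
(1.0260154 − 1)/T = 0.101799, i.e. 10.18%.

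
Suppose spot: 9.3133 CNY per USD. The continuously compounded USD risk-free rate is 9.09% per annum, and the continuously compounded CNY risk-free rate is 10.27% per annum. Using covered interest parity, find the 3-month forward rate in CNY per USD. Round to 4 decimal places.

T = 3/12 years.
CNY growth factor: e^(0.1027×3/12) = 1.0260074.
USD accumulates by e^(0.0909×3/12) = 1.0229852.
Forward (CNY per USD) = 9.3133 × 1.0260074 / 1.0229852 = 9.340814.

9.3408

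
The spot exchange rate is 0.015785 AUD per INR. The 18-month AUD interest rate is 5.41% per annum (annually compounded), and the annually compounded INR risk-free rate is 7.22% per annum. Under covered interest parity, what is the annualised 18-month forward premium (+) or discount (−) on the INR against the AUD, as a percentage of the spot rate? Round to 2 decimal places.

-1.68%

T = 18/12 years.
CIP forward (AUD per INR) = 0.015785 × 1.0822379/1.1102319 = 0.015386988.
(F − S)/S ÷ T = (0.015386988 − 0.015785)/0.015785/(18/12) = -0.016810 → -1.68%.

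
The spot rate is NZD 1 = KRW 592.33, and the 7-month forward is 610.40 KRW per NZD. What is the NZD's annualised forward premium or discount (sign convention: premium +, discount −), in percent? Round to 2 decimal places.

+5.23%

T = 7/12 years.
(F − S)/S = (610.40 − 592.33)/592.33 = 0.0305066.
×(1/T) gives 5.23% p.a.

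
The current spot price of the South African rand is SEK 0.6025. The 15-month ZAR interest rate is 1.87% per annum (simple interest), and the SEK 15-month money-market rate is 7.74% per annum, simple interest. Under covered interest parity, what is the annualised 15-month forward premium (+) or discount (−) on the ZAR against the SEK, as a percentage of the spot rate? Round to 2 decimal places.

T = 15/12 years.
CIP forward (SEK per ZAR) = 0.6025 × 1.096750/1.023375 = 0.6456987.
(F − S)/S ÷ T = (0.6456987 − 0.6025)/0.6025/(15/12) = 0.057359 → 5.74%.

+5.74%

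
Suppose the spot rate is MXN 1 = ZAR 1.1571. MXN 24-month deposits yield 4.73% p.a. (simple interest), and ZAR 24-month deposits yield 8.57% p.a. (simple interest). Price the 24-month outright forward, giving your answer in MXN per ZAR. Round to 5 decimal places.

T = 2 years.
Growth of 1 ZAR over T: 1 + 0.0857×2 = 1.171400.
Growth of 1 MXN over T: 1 + 0.0473×2 = 1.094600.
So F = 1.1571 × 1.171400 / 1.094600 = 1.238285 (ZAR/MXN).
Invert for MXN per ZAR: 1 / 1.238285 = 0.80757.

0.80757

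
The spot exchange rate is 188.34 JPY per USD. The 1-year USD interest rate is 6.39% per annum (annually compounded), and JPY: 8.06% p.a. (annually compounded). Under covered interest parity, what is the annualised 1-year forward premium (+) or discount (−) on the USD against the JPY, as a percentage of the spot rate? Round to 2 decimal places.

T = 1 year.
F = S · g_JPY/g_USD = 188.34 × 1.080600/1.063900 = 191.29637.
Annualised premium = (F − S)/S × (1/T) = (191.29637 − 188.34)/188.34 ÷ 1 = 1.57%.

+1.57%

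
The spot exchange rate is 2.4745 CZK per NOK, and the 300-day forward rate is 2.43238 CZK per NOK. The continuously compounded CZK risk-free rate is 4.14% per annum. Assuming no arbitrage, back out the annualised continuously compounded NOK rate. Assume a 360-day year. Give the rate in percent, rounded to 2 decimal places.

6.20%

T = 300/360 years.
CIP gives F = S · g_CZK/g_NOK, so g_CZK/g_NOK = 2.43238/2.4745 = 0.9829784.
CZK growth factor: e^(0.0414×300/360) = 1.035102.
That pins the NOK growth at 1.0530262.
r = ln(1.0530262)/(300/360) = 0.062002 → 6.20%.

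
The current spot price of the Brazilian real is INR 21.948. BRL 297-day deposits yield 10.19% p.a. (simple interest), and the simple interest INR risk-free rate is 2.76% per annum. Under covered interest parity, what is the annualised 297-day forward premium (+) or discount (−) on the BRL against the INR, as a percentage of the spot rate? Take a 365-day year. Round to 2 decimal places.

T = 297/365 years.
F = S · g_INR/g_BRL = 21.948 × 1.0224581/1.0829159 = 20.722671.
Annualised premium = (F − S)/S × (1/T) = (20.722671 − 21.948)/21.948 ÷ (297/365) = -6.86%.

-6.86%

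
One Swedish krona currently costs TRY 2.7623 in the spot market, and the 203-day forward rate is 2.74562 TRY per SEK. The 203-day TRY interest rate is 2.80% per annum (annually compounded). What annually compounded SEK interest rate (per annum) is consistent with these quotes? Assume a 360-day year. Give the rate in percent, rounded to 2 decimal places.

T = 203/360 years.
CIP gives F = S · g_TRY/g_SEK, so g_TRY/g_SEK = 2.74562/2.7623 = 0.9939616.
The TRY side grows by (1 + 0.0280)^(203/360) = 1.0156938.
That pins the SEK growth at 1.0218642.
r = 1.0218642^(360/203) − 1 = 0.039101 → 3.91%.

3.91%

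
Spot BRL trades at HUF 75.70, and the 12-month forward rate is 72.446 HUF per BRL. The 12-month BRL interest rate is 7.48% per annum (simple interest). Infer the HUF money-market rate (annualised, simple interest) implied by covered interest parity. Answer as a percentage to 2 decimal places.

T = 1 year.
By CIP, F/S equals the HUF-to-BRL growth ratio: 72.446/75.7 = 0.9570145.
The BRL side grows by 1 + 0.0748×1 = 1.074800.
That pins the HUF growth at 1.0285992.
r = (1.0285992 − 1)/1 = 0.028599 → 2.86%.

2.86%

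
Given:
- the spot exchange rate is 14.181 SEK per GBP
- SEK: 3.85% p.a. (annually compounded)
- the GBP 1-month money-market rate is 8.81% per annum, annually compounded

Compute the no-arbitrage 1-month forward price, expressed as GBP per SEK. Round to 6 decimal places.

T = 1/12 years.
SEK accumulates by (1 + 0.0385)^(1/12) = 1.0031531.
Growth of 1 GBP over T: (1 + 0.0881)^(1/12) = 1.0070609.
CIP: F = S · (grow SEK)/(grow GBP) = 14.181 × 1.0031531/1.0070609 = 14.12597 SEK per GBP.
Invert for GBP per SEK: 1 / 14.12597 = 0.070792.

0.070792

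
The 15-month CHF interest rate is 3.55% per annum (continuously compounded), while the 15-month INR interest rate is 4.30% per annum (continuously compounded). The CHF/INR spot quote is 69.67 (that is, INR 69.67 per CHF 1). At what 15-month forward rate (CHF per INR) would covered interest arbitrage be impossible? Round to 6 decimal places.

0.014219

T = 15/12 years.
INR growth factor: e^(0.0430×15/12) = 1.0552208.
CHF accumulates by e^(0.0355×15/12) = 1.0453743.
CIP: F = S · (grow INR)/(grow CHF) = 69.67 × 1.0552208/1.0453743 = 70.32623 INR per CHF.
Quoted the other way: 1/70.32623 = 0.014219 CHF per INR.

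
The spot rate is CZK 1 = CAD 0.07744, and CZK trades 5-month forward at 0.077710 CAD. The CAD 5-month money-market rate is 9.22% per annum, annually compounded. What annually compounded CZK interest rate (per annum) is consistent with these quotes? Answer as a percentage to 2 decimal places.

8.31%

T = 5/12 years.
F/S = 0.07771/0.07744 = 1.0034866 = (growth of CAD) / (growth of CZK).
CAD growth factor: (1 + 0.0922)^(5/12) = 1.037431.
So the CZK growth factor = 1.0338265.
Annualise: 1.0338265^(12/5) − 1 = 0.083115 = 8.31%.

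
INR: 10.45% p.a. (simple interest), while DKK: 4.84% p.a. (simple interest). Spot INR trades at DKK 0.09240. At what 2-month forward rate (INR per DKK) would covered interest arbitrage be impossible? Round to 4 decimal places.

10.9229

T = 2/12 years.
Growth of 1 DKK over T: 1 + 0.0484×2/12 = 1.00806667.
Growth of 1 INR over T: 1 + 0.1045×2/12 = 1.01741667.
So F = 0.0924 × 1.00806667 / 1.01741667 = 0.091550849 (DKK/INR).
Quoted the other way: 1/0.091550849 = 10.9229 INR per DKK.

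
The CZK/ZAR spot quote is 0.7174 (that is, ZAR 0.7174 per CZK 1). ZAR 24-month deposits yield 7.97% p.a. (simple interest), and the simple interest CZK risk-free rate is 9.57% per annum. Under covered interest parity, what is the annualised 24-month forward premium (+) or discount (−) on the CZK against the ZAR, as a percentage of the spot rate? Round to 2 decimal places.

T = 2 years.
CIP forward (ZAR per CZK) = 0.7174 × 1.159400/1.191400 = 0.6981312.
(F − S)/S ÷ T = (0.6981312 − 0.7174)/0.7174/2 = -0.013430 → -1.34%.

-1.34%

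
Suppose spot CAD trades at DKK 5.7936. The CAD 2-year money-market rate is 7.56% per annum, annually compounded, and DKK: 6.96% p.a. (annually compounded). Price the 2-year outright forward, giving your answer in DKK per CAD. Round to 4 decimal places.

5.7291

T = 2 years.
Growth of 1 DKK over T: (1 + 0.0696)^2 = 1.1440442.
CAD accumulates by (1 + 0.0756)^2 = 1.1569154.
So F = 5.7936 × 1.1440442 / 1.1569154 = 5.729144 (DKK/CAD).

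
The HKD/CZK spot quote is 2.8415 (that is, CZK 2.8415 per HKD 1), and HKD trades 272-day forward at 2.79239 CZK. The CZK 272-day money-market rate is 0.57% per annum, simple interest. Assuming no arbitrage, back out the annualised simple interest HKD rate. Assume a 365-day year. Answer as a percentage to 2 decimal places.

2.94%

T = 272/365 years.
CIP gives F = S · g_CZK/g_HKD, so g_CZK/g_HKD = 2.79239/2.8415 = 0.9827169.
The CZK side grows by 1 + 0.0057×272/365 = 1.0042477.
So the HKD growth factor = 1.0219095.
(1.0219095 − 1)/T = 0.029401, i.e. 2.94%.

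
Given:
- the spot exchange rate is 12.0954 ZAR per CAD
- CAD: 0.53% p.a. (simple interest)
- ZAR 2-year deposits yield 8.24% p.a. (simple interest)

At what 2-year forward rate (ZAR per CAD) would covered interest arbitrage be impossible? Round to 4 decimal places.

13.9409

T = 2 years.
ZAR accumulates by 1 + 0.0824×2 = 1.164800.
CAD accumulates by 1 + 0.0053×2 = 1.010600.
CIP: F = S · (grow ZAR)/(grow CAD) = 12.0954 × 1.164800/1.010600 = 13.940948 ZAR per CAD.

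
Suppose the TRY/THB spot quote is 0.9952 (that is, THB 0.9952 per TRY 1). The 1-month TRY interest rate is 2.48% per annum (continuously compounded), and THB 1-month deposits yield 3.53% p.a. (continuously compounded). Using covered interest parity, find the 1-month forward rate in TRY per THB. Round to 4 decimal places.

1.0039

T = 1/12 years.
Growth of 1 THB over T: e^(0.0353×1/12) = 1.002946.
Growth of 1 TRY over T: e^(0.0248×1/12) = 1.0020688.
So F = 0.9952 × 1.002946 / 1.0020688 = 0.9960712 (THB/TRY).
Invert for TRY per THB: 1 / 0.9960712 = 1.0039.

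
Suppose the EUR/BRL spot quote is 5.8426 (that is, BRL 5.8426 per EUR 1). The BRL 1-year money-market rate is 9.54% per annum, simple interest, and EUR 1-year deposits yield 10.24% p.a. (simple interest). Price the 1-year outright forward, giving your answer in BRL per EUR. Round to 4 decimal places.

T = 1 year.
Growth of 1 BRL over T: 1 + 0.0954×1 = 1.095400.
EUR accumulates by 1 + 0.1024×1 = 1.102400.
CIP: F = S · (grow BRL)/(grow EUR) = 5.8426 × 1.095400/1.102400 = 5.805501 BRL per EUR.

5.8055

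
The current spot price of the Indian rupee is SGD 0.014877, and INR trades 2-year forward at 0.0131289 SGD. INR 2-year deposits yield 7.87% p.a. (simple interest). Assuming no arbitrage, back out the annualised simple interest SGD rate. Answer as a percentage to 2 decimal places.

T = 2 years.
F/S = 0.0131289/0.014877 = 0.8824965 = (growth of SGD) / (growth of INR).
The INR side grows by 1 + 0.0787×2 = 1.157400.
That pins the SGD growth at 1.0214014.
(1.0214014 − 1)/T = 0.010701, i.e. 1.07%.

1.07%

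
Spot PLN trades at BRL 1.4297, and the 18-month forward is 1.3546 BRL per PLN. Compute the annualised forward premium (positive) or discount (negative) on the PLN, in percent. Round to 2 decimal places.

T = 18/12 years.
PLN trades forward at -5.25285% vs spot over the period.
×(1/T) gives -3.50% p.a.

-3.50%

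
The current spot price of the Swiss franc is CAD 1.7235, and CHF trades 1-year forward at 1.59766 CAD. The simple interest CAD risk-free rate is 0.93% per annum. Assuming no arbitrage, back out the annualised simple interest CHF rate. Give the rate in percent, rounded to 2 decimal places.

8.88%

T = 1 year.
By CIP, F/S equals the CAD-to-CHF growth ratio: 1.59766/1.7235 = 0.9269858.
The CAD side grows by 1 + 0.0093×1 = 1.009300.
That pins the CHF growth at 1.0887977.
(1.0887977 − 1)/T = 0.088798, i.e. 8.88%.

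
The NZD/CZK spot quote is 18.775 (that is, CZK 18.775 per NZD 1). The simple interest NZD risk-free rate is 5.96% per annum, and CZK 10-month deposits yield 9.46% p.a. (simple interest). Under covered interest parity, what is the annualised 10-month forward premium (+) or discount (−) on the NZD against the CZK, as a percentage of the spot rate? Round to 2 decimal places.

T = 10/12 years.
CIP forward (CZK per NZD) = 18.775 × 1.0788333/1.0496667 = 19.296692.
(F − S)/S ÷ T = (19.296692 − 18.775)/18.775/(10/12) = 0.033344 → 3.33%.

+3.33%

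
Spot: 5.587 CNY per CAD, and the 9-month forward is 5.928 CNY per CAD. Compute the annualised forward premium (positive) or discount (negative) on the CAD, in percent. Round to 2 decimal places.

T = 9/12 years.
Period premium: (5.928 − 5.587)/5.587 = 0.0610345.
Annualise by dividing by T: 0.0610345 / (9/12) = 0.081379 → 8.14%.

+8.14%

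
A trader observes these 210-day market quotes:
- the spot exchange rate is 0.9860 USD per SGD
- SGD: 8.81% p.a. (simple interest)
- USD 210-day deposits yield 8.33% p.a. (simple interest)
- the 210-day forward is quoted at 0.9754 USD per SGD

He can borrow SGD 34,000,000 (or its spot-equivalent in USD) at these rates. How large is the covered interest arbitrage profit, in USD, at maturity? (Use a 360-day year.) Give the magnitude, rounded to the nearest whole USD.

T = 210/360 years.
Keep in SGD, deliver into the forward: 34,000,000·1.0513916667·0.9754 = USD 34,867,932.68.
Swap to USD now, deposit: 34,000,000·0.9860·1.0485916667 = USD 35,152,987.03.
The quoted forward undervalues SGD, so borrow SGD, convert to USD at spot, deposit the USD at 8.33%, and buy SGD forward at 0.9754 to cover the loan.
The gap between the two covered legs is USD 285,054.

USD 285,054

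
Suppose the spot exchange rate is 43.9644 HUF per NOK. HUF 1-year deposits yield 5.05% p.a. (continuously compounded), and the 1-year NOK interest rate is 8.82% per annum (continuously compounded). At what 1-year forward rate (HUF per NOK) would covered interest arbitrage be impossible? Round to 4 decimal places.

T = 1 year.
HUF accumulates by e^(0.0505×1) = 1.05179686.
NOK growth factor: e^(0.0882×1) = 1.09220654.
CIP: F = S · (grow HUF)/(grow NOK) = 43.9644 × 1.05179686/1.09220654 = 42.337796 HUF per NOK.

42.3378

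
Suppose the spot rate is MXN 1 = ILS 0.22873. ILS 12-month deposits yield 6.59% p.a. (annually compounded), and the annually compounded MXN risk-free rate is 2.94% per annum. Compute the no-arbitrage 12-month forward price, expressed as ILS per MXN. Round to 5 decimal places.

0.23684

T = 1 year.
Growth of 1 ILS over T: (1 + 0.0659)^1 = 1.065900.
Growth of 1 MXN over T: (1 + 0.0294)^1 = 1.029400.
So F = 0.22873 × 1.065900 / 1.029400 = 0.2368402 (ILS/MXN).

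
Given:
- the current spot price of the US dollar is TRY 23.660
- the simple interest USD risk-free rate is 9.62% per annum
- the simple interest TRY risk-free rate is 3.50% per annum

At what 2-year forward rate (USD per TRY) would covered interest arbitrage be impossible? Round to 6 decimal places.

T = 2 years.
TRY growth factor: 1 + 0.0350×2 = 1.070000.
Growth of 1 USD over T: 1 + 0.0962×2 = 1.192400.
Forward (TRY per USD) = 23.66 × 1.070000 / 1.192400 = 21.23130.
Quoted the other way: 1/21.23130 = 0.047100 USD per TRY.

0.047100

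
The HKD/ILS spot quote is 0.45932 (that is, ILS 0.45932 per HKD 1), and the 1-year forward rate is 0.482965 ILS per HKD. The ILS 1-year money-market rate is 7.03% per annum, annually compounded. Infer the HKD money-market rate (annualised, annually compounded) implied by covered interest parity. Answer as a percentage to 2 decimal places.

1.79%

T = 1 year.
CIP gives F = S · g_ILS/g_HKD, so g_ILS/g_HKD = 0.482965/0.45932 = 1.0514783.
The ILS side grows by (1 + 0.0703)^1 = 1.070300.
Hence g_HKD = 1.0179002.
r = 1.0179002^(1/1) − 1 = 0.017900 → 1.79%.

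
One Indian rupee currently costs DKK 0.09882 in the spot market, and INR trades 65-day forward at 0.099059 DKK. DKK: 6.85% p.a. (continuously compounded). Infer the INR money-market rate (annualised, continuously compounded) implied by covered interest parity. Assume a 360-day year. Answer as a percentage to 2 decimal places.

T = 65/360 years.
By CIP, F/S equals the DKK-to-INR growth ratio: 0.099059/0.09882 = 1.0024185.
DKK growth factor: e^(0.0685×65/360) = 1.0124449.
So the INR growth factor = 1.0100022.
Take logs: ln 1.0100022 / (65/360) = 0.055122, so 5.51%.

5.51%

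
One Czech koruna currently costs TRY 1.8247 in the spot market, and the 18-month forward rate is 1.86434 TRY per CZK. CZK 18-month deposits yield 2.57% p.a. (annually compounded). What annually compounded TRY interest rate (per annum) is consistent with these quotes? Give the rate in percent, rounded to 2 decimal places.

T = 18/12 years.
F/S = 1.86434/1.8247 = 1.0217241 = (growth of TRY) / (growth of CZK).
The CZK side grows by (1 + 0.0257)^(18/12) = 1.0387966.
So the TRY growth factor = 1.0613635.
r = 1.0613635^(12/18) − 1 = 0.040502 → 4.05%.

4.05%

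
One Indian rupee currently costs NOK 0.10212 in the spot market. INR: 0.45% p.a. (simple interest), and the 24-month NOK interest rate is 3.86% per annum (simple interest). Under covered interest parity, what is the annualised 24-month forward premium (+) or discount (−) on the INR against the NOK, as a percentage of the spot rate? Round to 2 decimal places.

+3.38%

T = 2 years.
CIP forward (NOK per INR) = 0.10212 × 1.077200/1.009000 = 0.10902246.
(F − S)/S ÷ T = (0.10902246 − 0.10212)/0.10212/2 = 0.033796 → 3.38%.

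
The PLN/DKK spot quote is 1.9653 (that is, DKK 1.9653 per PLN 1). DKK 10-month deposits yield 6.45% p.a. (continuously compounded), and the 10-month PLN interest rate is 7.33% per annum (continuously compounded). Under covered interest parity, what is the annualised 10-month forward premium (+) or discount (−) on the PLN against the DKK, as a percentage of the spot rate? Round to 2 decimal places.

-0.88%

T = 10/12 years.
CIP forward (DKK per PLN) = 1.9653 × 1.0552208/1.0629875 = 1.9509406.
(F − S)/S ÷ T = (1.9509406 − 1.9653)/1.9653/(10/12) = -0.008768 → -0.88%.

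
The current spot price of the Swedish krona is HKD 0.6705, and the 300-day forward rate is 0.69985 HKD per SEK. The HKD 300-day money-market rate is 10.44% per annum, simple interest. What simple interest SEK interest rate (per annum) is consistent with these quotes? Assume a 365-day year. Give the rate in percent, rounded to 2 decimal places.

4.90%

T = 300/365 years.
By CIP, F/S equals the HKD-to-SEK growth ratio: 0.69985/0.6705 = 1.0437733.
The HKD side grows by 1 + 0.1044×300/365 = 1.0858082.
So the SEK growth factor = 1.0402721.
(1.0402721 − 1)/T = 0.048998, i.e. 4.90%.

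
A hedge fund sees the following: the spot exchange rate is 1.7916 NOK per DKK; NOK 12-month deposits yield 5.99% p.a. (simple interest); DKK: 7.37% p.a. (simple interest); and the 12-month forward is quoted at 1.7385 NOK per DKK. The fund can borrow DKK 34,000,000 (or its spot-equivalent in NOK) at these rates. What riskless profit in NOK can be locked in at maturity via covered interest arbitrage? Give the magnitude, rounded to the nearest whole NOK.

T = 1 year.
Route A — deposit DKK, sell forward: 34,000,000 × 1.073700 × 1.7385 = NOK 63,465,333.30.
Route B — convert at spot, deposit NOK: 34,000,000 × 1.7916 × 1.059900 = NOK 64,563,172.56.
The quoted forward undervalues DKK, so borrow DKK, convert to NOK at spot, deposit the NOK at 5.99%, and buy DKK forward at 1.7385 to cover the loan.
The gap between the two covered legs is NOK 1,097,839.

NOK 1,097,839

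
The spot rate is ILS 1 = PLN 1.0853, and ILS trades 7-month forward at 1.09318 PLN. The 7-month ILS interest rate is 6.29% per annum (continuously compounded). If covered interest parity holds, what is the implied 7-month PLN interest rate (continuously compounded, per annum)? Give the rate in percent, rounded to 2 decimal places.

7.53%

T = 7/12 years.
By CIP, F/S equals the PLN-to-ILS growth ratio: 1.09318/1.0853 = 1.0072607.
The ILS side grows by e^(0.0629×7/12) = 1.0373731.
Hence g_PLN = 1.0449052.
Take logs: ln 1.0449052 / (7/12) = 0.075302, so 7.53%.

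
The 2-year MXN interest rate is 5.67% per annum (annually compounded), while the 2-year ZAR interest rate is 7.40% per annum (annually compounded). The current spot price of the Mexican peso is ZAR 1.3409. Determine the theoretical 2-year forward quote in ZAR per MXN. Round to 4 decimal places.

T = 2 years.
ZAR growth factor: (1 + 0.0740)^2 = 1.153476.
MXN accumulates by (1 + 0.0567)^2 = 1.1166149.
So F = 1.3409 × 1.153476 / 1.1166149 = 1.385165 (ZAR/MXN).

1.3852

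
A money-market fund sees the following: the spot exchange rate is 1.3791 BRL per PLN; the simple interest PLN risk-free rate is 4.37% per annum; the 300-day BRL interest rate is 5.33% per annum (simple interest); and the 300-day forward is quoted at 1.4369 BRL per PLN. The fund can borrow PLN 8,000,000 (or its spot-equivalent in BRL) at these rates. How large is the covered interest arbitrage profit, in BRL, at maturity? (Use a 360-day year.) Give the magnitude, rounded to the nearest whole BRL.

BRL 390,977

T = 300/360 years.
Invest the PLN and cover forward: 8,000,000 × 1.0364166667 × 1.4369 = BRL 11,913,816.87.
Convert at spot and invest in BRL: 8,000,000 × 1.3791 × 1.0444166667 = BRL 11,522,840.20.
The quoted forward overvalues PLN, so borrow BRL, buy PLN at spot, deposit the PLN at 4.37%, and sell the proceeds forward at 1.4369.
Profit = 11,913,816.87 − 11,522,840.20 = BRL 390,977.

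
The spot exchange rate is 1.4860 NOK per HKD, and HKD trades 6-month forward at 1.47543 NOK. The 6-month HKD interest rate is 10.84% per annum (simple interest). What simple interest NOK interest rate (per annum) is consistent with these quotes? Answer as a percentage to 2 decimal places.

T = 6/12 years.
By CIP, F/S equals the NOK-to-HKD growth ratio: 1.47543/1.486 = 0.9928869.
The HKD side grows by 1 + 0.1084×6/12 = 1.054200.
Hence g_NOK = 1.0467014.
r = (1.0467014 − 1)/(6/12) = 0.093403 → 9.34%.

9.34%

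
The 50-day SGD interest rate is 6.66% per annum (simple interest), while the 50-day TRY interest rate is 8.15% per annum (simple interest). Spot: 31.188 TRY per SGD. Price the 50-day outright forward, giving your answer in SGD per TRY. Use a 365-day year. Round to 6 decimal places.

0.031999

T = 50/365 years.
Growth of 1 TRY over T: 1 + 0.0815×50/365 = 1.0111644.
SGD accumulates by 1 + 0.0666×50/365 = 1.0091233.
CIP: F = S · (grow TRY)/(grow SGD) = 31.188 × 1.0111644/1.0091233 = 31.25108 TRY per SGD.
Invert for SGD per TRY: 1 / 31.25108 = 0.031999.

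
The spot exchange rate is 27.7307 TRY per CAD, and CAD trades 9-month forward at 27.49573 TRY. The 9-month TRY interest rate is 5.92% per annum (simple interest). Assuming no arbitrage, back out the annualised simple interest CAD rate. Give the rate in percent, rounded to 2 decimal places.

T = 9/12 years.
By CIP, F/S equals the TRY-to-CAD growth ratio: 27.49573/27.7307 = 0.9915267.
The TRY side grows by 1 + 0.0592×9/12 = 1.044400.
Hence g_CAD = 1.0533251.
(1.0533251 − 1)/T = 0.071100, i.e. 7.11%.

7.11%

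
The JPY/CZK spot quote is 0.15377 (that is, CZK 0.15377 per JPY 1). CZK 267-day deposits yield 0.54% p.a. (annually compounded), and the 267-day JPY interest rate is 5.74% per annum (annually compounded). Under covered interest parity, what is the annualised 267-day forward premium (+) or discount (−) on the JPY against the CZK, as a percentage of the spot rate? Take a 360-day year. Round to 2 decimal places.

T = 267/360 years.
CIP forward (CZK per JPY) = 0.15377 × 1.0040022/1.0422634 = 0.14812515.
(F − S)/S ÷ T = (0.14812515 − 0.15377)/0.15377/(267/360) = -0.049496 → -4.95%.

-4.95%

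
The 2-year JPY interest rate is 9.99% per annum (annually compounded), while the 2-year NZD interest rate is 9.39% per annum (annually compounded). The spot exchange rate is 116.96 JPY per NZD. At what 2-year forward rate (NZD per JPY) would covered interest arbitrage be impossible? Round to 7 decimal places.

T = 2 years.
JPY growth factor: (1 + 0.0999)^2 = 1.209780.
NZD accumulates by (1 + 0.0939)^2 = 1.1966172.
Forward (JPY per NZD) = 116.96 × 1.209780 / 1.1966172 = 118.2466.
Quoted the other way: 1/118.2466 = 0.0084569 NZD per JPY.

0.0084569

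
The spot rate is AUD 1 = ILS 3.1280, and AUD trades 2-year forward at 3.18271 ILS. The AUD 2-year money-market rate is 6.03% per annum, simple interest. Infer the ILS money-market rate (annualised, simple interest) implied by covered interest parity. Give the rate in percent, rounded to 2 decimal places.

T = 2 years.
CIP gives F = S · g_ILS/g_AUD, so g_ILS/g_AUD = 3.18271/3.128 = 1.0174904.
AUD growth factor: 1 + 0.0603×2 = 1.120600.
Hence g_ILS = 1.1401997.
(1.1401997 − 1)/T = 0.070100, i.e. 7.01%.

7.01%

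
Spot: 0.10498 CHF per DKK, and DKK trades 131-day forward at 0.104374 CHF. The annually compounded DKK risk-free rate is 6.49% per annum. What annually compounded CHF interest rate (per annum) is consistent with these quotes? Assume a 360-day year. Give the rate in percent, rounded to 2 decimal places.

T = 131/360 years.
CIP gives F = S · g_CHF/g_DKK, so g_CHF/g_DKK = 0.104374/0.10498 = 0.9942275.
The DKK side grows by (1 + 0.0649)^(131/360) = 1.0231455.
Hence g_CHF = 1.0172394.
Annualise: 1.0172394^(360/131) − 1 = 0.048092 = 4.81%.

4.81%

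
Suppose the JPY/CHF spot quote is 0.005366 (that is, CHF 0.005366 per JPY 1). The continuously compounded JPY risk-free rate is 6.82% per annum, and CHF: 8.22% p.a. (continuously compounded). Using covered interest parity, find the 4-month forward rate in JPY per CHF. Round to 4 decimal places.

T = 4/12 years.
Growth of 1 CHF over T: e^(0.0822×4/12) = 1.027778832.
JPY growth factor: e^(0.0682×4/12) = 1.022993705.
Forward (CHF per JPY) = 0.005366 × 1.027778832 / 1.022993705 = 0.00539109985.
Quoted the other way: 1/0.00539109985 = 185.4909 JPY per CHF.

185.4909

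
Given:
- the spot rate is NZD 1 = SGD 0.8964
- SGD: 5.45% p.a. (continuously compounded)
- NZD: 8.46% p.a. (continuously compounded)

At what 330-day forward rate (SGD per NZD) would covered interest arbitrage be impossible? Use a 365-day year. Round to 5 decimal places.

T = 330/365 years.
SGD growth factor: e^(0.0545×330/365) = 1.0505081.
NZD accumulates by e^(0.0846×330/365) = 1.0794889.
So F = 0.8964 × 1.0505081 / 1.0794889 = 0.8723345 (SGD/NZD).

0.87233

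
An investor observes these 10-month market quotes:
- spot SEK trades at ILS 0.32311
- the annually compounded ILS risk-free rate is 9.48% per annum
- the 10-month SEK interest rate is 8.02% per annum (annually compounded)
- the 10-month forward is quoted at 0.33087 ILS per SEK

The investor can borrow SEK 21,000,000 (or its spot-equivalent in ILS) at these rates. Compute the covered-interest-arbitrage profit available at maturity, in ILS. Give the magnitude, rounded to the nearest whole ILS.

T = 10/12 years.
Route A — deposit SEK, sell forward: 21,000,000 × 1.066400019 × 0.33087 = ILS 7,409,635.26.
Route B — convert at spot, deposit ILS: 21,000,000 × 0.32311 × 1.078397794 = ILS 7,317,263.34.
The quoted forward overvalues SEK, so borrow ILS, buy SEK at spot, deposit the SEK at 8.02%, and sell the proceeds forward at 0.33087.
Profit = 7,409,635.26 − 7,317,263.34 = ILS 92,372.

ILS 92,372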